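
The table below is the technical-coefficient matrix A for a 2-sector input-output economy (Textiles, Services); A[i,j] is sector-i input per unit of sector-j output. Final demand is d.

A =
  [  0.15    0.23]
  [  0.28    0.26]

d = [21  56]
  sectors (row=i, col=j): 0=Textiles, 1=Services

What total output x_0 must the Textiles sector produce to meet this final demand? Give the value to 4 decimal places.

50.3365

Form M = I − A:
  [  0.85   -0.23]
  [ -0.28    0.74]
Leontief inverse L = M⁻¹:
  [  1.3107    0.4074]
  [  0.4959    1.5055]
Total output x = L · d:
  x_0 = 1.3107·21 + 0.4074·56 = 50.3365
  x_1 = 0.4959·21 + 1.5055·56 = 94.7219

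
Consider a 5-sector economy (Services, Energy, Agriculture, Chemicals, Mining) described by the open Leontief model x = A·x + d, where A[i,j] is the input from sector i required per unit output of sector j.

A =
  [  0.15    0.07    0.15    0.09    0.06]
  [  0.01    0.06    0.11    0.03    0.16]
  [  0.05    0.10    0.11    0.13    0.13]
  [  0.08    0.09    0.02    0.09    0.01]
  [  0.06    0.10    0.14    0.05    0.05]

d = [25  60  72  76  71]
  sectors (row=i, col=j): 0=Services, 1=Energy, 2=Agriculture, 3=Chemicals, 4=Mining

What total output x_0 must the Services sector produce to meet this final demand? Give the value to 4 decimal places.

Form M = I − A:
  [  0.85   -0.07   -0.15   -0.09   -0.06]
  [ -0.01    0.94   -0.11   -0.03   -0.16]
  [ -0.05   -0.10    0.89   -0.13   -0.13]
  [ -0.08   -0.09   -0.02    0.91   -0.01]
  [ -0.06   -0.10   -0.14   -0.05    0.95]
Leontief inverse L = M⁻¹:
  [  1.2185    0.1480    0.2491    0.1685    0.1377]
  [  0.0466    1.1173    0.1818    0.0793    0.2168]
  [  0.1056    0.1760    1.1995    0.1987    0.2026]
  [  0.1152    0.1291    0.0686    1.1271    0.0503]
  [  0.1035    0.1597    0.2153    0.1076    1.1167]
Total output x = L · d:
  x_0 = 1.2185·25 + 0.1480·60 + 0.2491·72 + 0.1685·76 + 0.1377·71 = 79.8681
  x_1 = 0.0466·25 + 1.1173·60 + 0.1818·72 + 0.0793·76 + 0.2168·71 = 102.7221
  x_2 = 0.1056·25 + 0.1760·60 + 1.1995·72 + 0.1987·76 + 0.2026·71 = 129.0518
  x_3 = 0.1152·25 + 0.1291·60 + 0.0686·72 + 1.1271·76 + 0.0503·71 = 104.7986
  x_4 = 0.1035·25 + 0.1597·60 + 0.2153·72 + 0.1076·76 + 1.1167·71 = 115.1279

79.8681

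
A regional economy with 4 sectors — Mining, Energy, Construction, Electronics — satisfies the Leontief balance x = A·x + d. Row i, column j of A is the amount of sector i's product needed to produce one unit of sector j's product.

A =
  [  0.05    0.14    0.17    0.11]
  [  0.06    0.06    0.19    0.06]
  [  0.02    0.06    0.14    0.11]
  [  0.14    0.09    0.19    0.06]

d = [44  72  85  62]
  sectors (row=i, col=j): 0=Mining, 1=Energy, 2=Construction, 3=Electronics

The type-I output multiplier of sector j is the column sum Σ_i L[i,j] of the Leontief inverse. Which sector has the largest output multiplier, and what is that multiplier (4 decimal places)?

Construction (2.1405)

Form M = I − A:
  [  0.95   -0.14   -0.17   -0.11]
  [ -0.06    0.94   -0.19   -0.06]
  [ -0.02   -0.06    0.86   -0.11]
  [ -0.14   -0.09   -0.19    0.94]
Leontief inverse L = M⁻¹:
  [  1.0975    0.1995    0.3000    0.1763]
  [  0.0930    1.1071    0.2885    0.1153]
  [  0.0555    0.1019    1.2310    0.1570]
  [  0.1836    0.1563    0.3211    1.1329]
Total output x = L · d:
  x_0 = 1.0975·44 + 0.1995·72 + 0.3000·85 + 0.1763·62 = 99.0798
  x_1 = 0.0930·44 + 1.1071·72 + 0.2885·85 + 0.1153·62 = 115.4725
  x_2 = 0.0555·44 + 0.1019·72 + 1.2310·85 + 0.1570·62 = 124.1452
  x_3 = 0.1836·44 + 0.1563·72 + 0.3211·85 + 1.1329·62 = 116.8631
Output multipliers (column sums of L):
  Mining: 1.4296
  Energy: 1.5648
  Construction: 2.1405
  Electronics: 1.5815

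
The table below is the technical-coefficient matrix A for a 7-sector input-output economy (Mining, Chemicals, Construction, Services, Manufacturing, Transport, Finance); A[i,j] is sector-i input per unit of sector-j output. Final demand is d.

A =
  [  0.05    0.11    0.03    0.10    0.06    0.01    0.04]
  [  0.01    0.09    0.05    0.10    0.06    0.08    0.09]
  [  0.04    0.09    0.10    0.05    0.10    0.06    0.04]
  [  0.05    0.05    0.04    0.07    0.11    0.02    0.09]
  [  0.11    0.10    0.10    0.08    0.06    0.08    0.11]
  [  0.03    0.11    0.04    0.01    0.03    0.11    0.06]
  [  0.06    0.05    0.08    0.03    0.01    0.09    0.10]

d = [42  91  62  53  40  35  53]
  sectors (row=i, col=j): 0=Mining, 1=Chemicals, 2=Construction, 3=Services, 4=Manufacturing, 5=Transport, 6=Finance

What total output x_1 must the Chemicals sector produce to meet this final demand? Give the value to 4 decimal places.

140.7956

Form M = I − A:
  [  0.95   -0.11   -0.03   -0.10   -0.06   -0.01   -0.04]
  [ -0.01    0.91   -0.05   -0.10   -0.06   -0.08   -0.09]
  [ -0.04   -0.09    0.90   -0.05   -0.10   -0.06   -0.04]
  [ -0.05   -0.05   -0.04    0.93   -0.11   -0.02   -0.09]
  [ -0.11   -0.10   -0.10   -0.08    0.94   -0.08   -0.11]
  [ -0.03   -0.11   -0.04   -0.01   -0.03    0.89   -0.06]
  [ -0.06   -0.05   -0.08   -0.03   -0.01   -0.09    0.90]
Leontief inverse L = M⁻¹:
  [  1.0865    0.1716    0.0762    0.1526    0.1091    0.0562    0.1012]
  [  0.0526    1.1627    0.1064    0.1529    0.1130    0.1422    0.1619]
  [  0.0854    0.1692    1.1609    0.1082    0.1575    0.1222    0.1105]
  [  0.0949    0.1175    0.0944    1.1227    0.1590    0.0734    0.1568]
  [  0.1660    0.1999    0.1738    0.1541    1.1308    0.1568    0.1992]
  [  0.0600    0.1729    0.0834    0.0516    0.0682    1.1643    0.1148]
  [  0.0940    0.1145    0.1276    0.0726    0.0522    0.1431    1.1556]
Total output x = L · d:
  x_0 = 1.0865·42 + 0.1716·91 + 0.0762·62 + 0.1526·53 + 0.1091·40 + 0.0562·35 + 0.1012·53 = 85.7552
  x_1 = 0.0526·42 + 1.1627·91 + 0.1064·62 + 0.1529·53 + 0.1130·40 + 0.1422·35 + 0.1619·53 = 140.7956
  x_2 = 0.0854·42 + 0.1692·91 + 1.1609·62 + 0.1082·53 + 0.1575·40 + 0.1222·35 + 0.1105·53 = 113.1390
  x_3 = 0.0949·42 + 0.1175·91 + 0.0944·62 + 1.1227·53 + 0.1590·40 + 0.0734·35 + 0.1568·53 = 97.2704
  x_4 = 0.1660·42 + 0.1999·91 + 0.1738·62 + 0.1541·53 + 1.1308·40 + 0.1568·35 + 0.1992·53 = 105.3800
  x_5 = 0.0600·42 + 0.1729·91 + 0.0834·62 + 0.0516·53 + 0.0682·40 + 1.1643·35 + 0.1148·53 = 75.7169
  x_6 = 0.0940·42 + 0.1145·91 + 0.1276·62 + 0.0726·53 + 0.0522·40 + 0.1431·35 + 1.1556·53 = 94.4696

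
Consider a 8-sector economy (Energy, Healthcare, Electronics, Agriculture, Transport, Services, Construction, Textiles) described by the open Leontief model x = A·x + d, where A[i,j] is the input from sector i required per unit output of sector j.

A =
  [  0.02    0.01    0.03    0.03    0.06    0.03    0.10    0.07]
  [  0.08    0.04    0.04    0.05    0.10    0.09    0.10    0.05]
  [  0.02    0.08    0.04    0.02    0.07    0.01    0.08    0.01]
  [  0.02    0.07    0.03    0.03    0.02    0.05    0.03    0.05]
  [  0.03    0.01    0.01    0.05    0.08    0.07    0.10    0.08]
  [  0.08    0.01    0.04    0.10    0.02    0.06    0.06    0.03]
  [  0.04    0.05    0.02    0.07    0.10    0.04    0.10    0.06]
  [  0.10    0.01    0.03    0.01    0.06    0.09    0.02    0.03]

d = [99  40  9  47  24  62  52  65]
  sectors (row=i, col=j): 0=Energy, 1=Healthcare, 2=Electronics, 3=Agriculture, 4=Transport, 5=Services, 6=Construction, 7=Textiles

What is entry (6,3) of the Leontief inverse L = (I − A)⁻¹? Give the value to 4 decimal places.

Form M = I − A:
  [  0.98   -0.01   -0.03   -0.03   -0.06   -0.03   -0.10   -0.07]
  [ -0.08    0.96   -0.04   -0.05   -0.10   -0.09   -0.10   -0.05]
  [ -0.02   -0.08    0.96   -0.02   -0.07   -0.01   -0.08   -0.01]
  [ -0.02   -0.07   -0.03    0.97   -0.02   -0.05   -0.03   -0.05]
  [ -0.03   -0.01   -0.01   -0.05    0.92   -0.07   -0.10   -0.08]
  [ -0.08   -0.01   -0.04   -0.10   -0.02    0.94   -0.06   -0.03]
  [ -0.04   -0.05   -0.02   -0.07   -0.10   -0.04    0.90   -0.06]
  [ -0.10   -0.01   -0.03   -0.01   -0.06   -0.09   -0.02    0.97]
Leontief inverse L = M⁻¹:
  [  1.0491    0.0291    0.0456    0.0579    0.0998    0.0629    0.1433    0.0997]
  [  0.1238    1.0685    0.0655    0.0963    0.1593    0.1406    0.1707    0.0977]
  [  0.0471    0.1007    1.0557    0.0483    0.1129    0.0427    0.1282    0.0405]
  [  0.0480    0.0868    0.0457    1.0544    0.0528    0.0803    0.0670    0.0737]
  [  0.0665    0.0314    0.0292    0.0859    1.1253    0.1114    0.1514    0.1168]
  [  0.1082    0.0337    0.0591    0.1302    0.0574    1.0928    0.1060    0.0620]
  [  0.0790    0.0763    0.0417    0.1089    0.1538    0.0868    1.1608    0.1028]
  [  0.1272    0.0247    0.0466    0.0390    0.0941    0.1202    0.0643    1.0593]
Total output x = L · d:
  x_0 = 1.0491·99 + 0.0291·40 + 0.0456·9 + 0.0579·47 + 0.0998·24 + 0.0629·62 + 0.1433·52 + 0.0997·65 = 128.3835
  x_1 = 0.1238·99 + 1.0685·40 + 0.0655·9 + 0.0963·47 + 0.1593·24 + 0.1406·62 + 0.1707·52 + 0.0977·65 = 87.8773
  x_2 = 0.0471·99 + 0.1007·40 + 1.0557·9 + 0.0483·47 + 0.1129·24 + 0.0427·62 + 0.1282·52 + 0.0405·65 = 35.1129
  x_3 = 0.0480·99 + 0.0868·40 + 0.0457·9 + 1.0544·47 + 0.0528·24 + 0.0803·62 + 0.0670·52 + 0.0737·65 = 72.7145
  x_4 = 0.0665·99 + 0.0314·40 + 0.0292·9 + 0.0859·47 + 1.1253·24 + 0.1114·62 + 0.1514·52 + 0.1168·65 = 61.5224
  x_5 = 0.1082·99 + 0.0337·40 + 0.0591·9 + 0.1302·47 + 0.0574·24 + 1.0928·62 + 0.1060·52 + 0.0620·65 = 97.3796
  x_6 = 0.0790·99 + 0.0763·40 + 0.0417·9 + 0.1089·47 + 0.1538·24 + 0.0868·62 + 1.1608·52 + 0.1028·65 = 92.4811
  x_7 = 0.1272·99 + 0.0247·40 + 0.0466·9 + 0.0390·47 + 0.0941·24 + 0.1202·62 + 0.0643·52 + 1.0593·65 = 97.7348

L[6,3] = 0.1089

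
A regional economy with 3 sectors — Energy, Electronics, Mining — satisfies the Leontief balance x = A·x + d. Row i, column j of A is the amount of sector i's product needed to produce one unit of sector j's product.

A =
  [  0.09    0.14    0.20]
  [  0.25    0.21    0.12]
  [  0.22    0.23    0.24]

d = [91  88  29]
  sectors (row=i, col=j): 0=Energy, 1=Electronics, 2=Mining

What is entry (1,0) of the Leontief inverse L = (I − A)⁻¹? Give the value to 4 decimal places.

L[1,0] = 0.4866

Form M = I − A:
  [  0.91   -0.14   -0.20]
  [ -0.25    0.79   -0.12]
  [ -0.22   -0.23    0.76]
Leontief inverse L = M⁻¹:
  [  1.2881    0.3427    0.3931]
  [  0.4866    1.4563    0.3580]
  [  0.5201    0.5399    1.5379]
Total output x = L · d:
  x_0 = 1.2881·91 + 0.3427·88 + 0.3931·29 = 158.7733
  x_1 = 0.4866·91 + 1.4563·88 + 0.3580·29 = 182.8187
  x_2 = 0.5201·91 + 0.5399·88 + 1.5379·29 = 139.4453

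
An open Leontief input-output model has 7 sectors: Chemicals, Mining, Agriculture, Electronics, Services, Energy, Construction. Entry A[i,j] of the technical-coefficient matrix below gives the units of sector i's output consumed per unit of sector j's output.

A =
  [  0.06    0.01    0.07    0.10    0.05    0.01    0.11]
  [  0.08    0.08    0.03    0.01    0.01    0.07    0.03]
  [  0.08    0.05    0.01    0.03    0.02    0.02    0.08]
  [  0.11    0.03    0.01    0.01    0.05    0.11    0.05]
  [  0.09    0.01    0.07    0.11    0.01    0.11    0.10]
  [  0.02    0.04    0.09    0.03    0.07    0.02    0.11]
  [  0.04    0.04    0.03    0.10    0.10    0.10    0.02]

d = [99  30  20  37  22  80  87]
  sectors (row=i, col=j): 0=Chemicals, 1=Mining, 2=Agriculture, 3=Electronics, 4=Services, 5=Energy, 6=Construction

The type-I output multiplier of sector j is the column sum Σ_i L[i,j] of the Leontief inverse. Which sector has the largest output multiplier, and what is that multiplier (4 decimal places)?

Construction (1.8187)

Form M = I − A:
  [  0.94   -0.01   -0.07   -0.10   -0.05   -0.01   -0.11]
  [ -0.08    0.92   -0.03   -0.01   -0.01   -0.07   -0.03]
  [ -0.08   -0.05    0.99   -0.03   -0.02   -0.02   -0.08]
  [ -0.11   -0.03   -0.01    0.99   -0.05   -0.11   -0.05]
  [ -0.09   -0.01   -0.07   -0.11    0.99   -0.11   -0.10]
  [ -0.02   -0.04   -0.09   -0.03   -0.07    0.98   -0.11]
  [ -0.04   -0.04   -0.03   -0.10   -0.10   -0.10    0.98]
Leontief inverse L = M⁻¹:
  [  1.1074    0.0321    0.0966    0.1420    0.0851    0.0569    0.1555]
  [  0.1106    1.0997    0.0546    0.0372    0.0332    0.0955    0.0665]
  [  0.1108    0.0668    1.0317    0.0610    0.0451    0.0503    0.1121]
  [  0.1460    0.0497    0.0443    1.0502    0.0820    0.1432    0.0995]
  [  0.1417    0.0377    0.1066    0.1560    1.0550    0.1585    0.1592]
  [  0.0618    0.0630    0.1152    0.0689    0.1000    1.0623    0.1512]
  [  0.0888    0.0636    0.0649    0.1393    0.1324    0.1469    1.0747]
Total output x = L · d:
  x_0 = 1.1074·99 + 0.0321·30 + 0.0966·20 + 0.1420·37 + 0.0851·22 + 0.0569·80 + 0.1555·87 = 137.7311
  x_1 = 0.1106·99 + 1.0997·30 + 0.0546·20 + 0.0372·37 + 0.0332·22 + 0.0955·80 + 0.0665·87 = 60.5711
  x_2 = 0.1108·99 + 0.0668·30 + 1.0317·20 + 0.0610·37 + 0.0451·22 + 0.0503·80 + 0.1121·87 = 50.6271
  x_3 = 0.1460·99 + 0.0497·30 + 0.0443·20 + 1.0502·37 + 0.0820·22 + 0.1432·80 + 0.0995·87 = 77.6083
  x_4 = 0.1417·99 + 0.0377·30 + 0.1066·20 + 0.1560·37 + 1.0550·22 + 0.1585·80 + 0.1592·87 = 72.7949
  x_5 = 0.0618·99 + 0.0630·30 + 0.1152·20 + 0.0689·37 + 0.1000·22 + 1.0623·80 + 0.1512·87 = 113.2069
  x_6 = 0.0888·99 + 0.0636·30 + 0.0649·20 + 0.1393·37 + 0.1324·22 + 0.1469·80 + 1.0747·87 = 125.3183
Output multipliers (column sums of L):
  Chemicals: 1.7671
  Mining: 1.4126
  Agriculture: 1.5138
  Electronics: 1.6547
  Services: 1.5326
  Energy: 1.7136
  Construction: 1.8187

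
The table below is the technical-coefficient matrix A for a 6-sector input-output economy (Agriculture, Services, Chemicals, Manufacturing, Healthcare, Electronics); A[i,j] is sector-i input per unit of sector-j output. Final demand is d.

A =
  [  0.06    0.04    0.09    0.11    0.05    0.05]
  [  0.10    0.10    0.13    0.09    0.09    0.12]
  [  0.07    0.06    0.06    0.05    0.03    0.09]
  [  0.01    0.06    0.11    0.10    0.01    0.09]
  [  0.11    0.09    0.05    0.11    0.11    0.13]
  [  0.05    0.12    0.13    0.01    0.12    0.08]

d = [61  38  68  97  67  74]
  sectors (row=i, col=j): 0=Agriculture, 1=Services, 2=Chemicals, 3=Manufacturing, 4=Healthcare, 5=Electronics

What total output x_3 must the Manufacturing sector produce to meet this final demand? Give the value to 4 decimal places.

146.4323

Form M = I − A:
  [  0.94   -0.04   -0.09   -0.11   -0.05   -0.05]
  [ -0.10    0.90   -0.13   -0.09   -0.09   -0.12]
  [ -0.07   -0.06    0.94   -0.05   -0.03   -0.09]
  [ -0.01   -0.06   -0.11    0.90   -0.01   -0.09]
  [ -0.11   -0.09   -0.05   -0.11    0.89   -0.13]
  [ -0.05   -0.12   -0.13   -0.01   -0.12    0.92]
Leontief inverse L = M⁻¹:
  [  1.1051    0.0961    0.1599    0.1665    0.0950    0.1179]
  [  0.1798    1.1954    0.2446    0.1788    0.1725    0.2315]
  [  0.1144    0.1149    1.1275    0.0993    0.0777    0.1522]
  [  0.0528    0.1171    0.1800    1.1477    0.0548    0.1558]
  [  0.1859    0.1833    0.1627    0.1985    1.1924    0.2378]
  [  0.1245    0.2026    0.2231    0.0848    0.1948    1.1778]
Total output x = L · d:
  x_0 = 1.1051·61 + 0.0961·38 + 0.1599·68 + 0.1665·97 + 0.0950·67 + 0.1179·74 = 113.1809
  x_1 = 0.1798·61 + 1.1954·38 + 0.2446·68 + 0.1788·97 + 0.1725·67 + 0.2315·74 = 119.0538
  x_2 = 0.1144·61 + 0.1149·38 + 1.1275·68 + 0.0993·97 + 0.0777·67 + 0.1522·74 = 114.1177
  x_3 = 0.0528·61 + 0.1171·38 + 0.1800·68 + 1.1477·97 + 0.0548·67 + 0.1558·74 = 146.4323
  x_4 = 0.1859·61 + 0.1833·38 + 0.1627·68 + 0.1985·97 + 1.1924·67 + 0.2378·74 = 146.1053
  x_5 = 0.1245·61 + 0.2026·38 + 0.2231·68 + 0.0848·97 + 0.1948·67 + 1.1778·74 = 138.8889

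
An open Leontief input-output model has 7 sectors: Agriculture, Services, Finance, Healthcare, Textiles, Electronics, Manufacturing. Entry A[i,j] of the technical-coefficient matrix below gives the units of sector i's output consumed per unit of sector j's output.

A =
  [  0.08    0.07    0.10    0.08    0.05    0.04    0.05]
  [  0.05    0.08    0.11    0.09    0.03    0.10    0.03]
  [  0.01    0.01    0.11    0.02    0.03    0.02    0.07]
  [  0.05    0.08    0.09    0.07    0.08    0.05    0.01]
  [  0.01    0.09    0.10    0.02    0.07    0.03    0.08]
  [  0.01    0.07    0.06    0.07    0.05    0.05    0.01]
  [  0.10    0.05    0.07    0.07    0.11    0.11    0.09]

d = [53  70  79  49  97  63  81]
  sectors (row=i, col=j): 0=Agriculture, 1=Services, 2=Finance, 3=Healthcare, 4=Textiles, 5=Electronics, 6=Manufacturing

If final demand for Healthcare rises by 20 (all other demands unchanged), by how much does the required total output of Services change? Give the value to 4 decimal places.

2.7487

Form M = I − A:
  [  0.92   -0.07   -0.10   -0.08   -0.05   -0.04   -0.05]
  [ -0.05    0.92   -0.11   -0.09   -0.03   -0.10   -0.03]
  [ -0.01   -0.01    0.89   -0.02   -0.03   -0.02   -0.07]
  [ -0.05   -0.08   -0.09    0.93   -0.08   -0.05   -0.01]
  [ -0.01   -0.09   -0.10   -0.02    0.93   -0.03   -0.08]
  [ -0.01   -0.07   -0.06   -0.07   -0.05    0.95   -0.01]
  [ -0.10   -0.05   -0.07   -0.07   -0.11   -0.11    0.91]
Leontief inverse L = M⁻¹:
  [  1.1138    0.1181    0.1758    0.1260    0.0952    0.0830    0.0893]
  [  0.0803    1.1287    0.1855    0.1374    0.0740    0.1433    0.0655]
  [  0.0283    0.0326    1.1521    0.0422    0.0572    0.0442    0.0972]
  [  0.0758    0.1246    0.1588    1.1097    0.1186    0.0869    0.0441]
  [  0.0376    0.1300    0.1648    0.0574    1.1095    0.0704    0.1180]
  [  0.0285    0.1037    0.1104    0.1003    0.0790    1.0787    0.0334]
  [  0.1428    0.1153    0.1636    0.1291    0.1717    0.1660    1.1415]
Total output x = L · d:
  x_0 = 1.1138·53 + 0.1181·70 + 0.1758·79 + 0.1260·49 + 0.0952·97 + 0.0830·63 + 0.0893·81 = 109.0593
  x_1 = 0.0803·53 + 1.1287·70 + 0.1855·79 + 0.1374·49 + 0.0740·97 + 0.1433·63 + 0.0655·81 = 126.1657
  x_2 = 0.0283·53 + 0.0326·70 + 1.1521·79 + 0.0422·49 + 0.0572·97 + 0.0442·63 + 0.0972·81 = 113.0779
  x_3 = 0.0758·53 + 0.1246·70 + 0.1588·79 + 1.1097·49 + 0.1186·97 + 0.0869·63 + 0.0441·81 = 100.2011
  x_4 = 0.0376·53 + 0.1300·70 + 0.1648·79 + 0.0574·49 + 1.1095·97 + 0.0704·63 + 0.1180·81 = 148.5337
  x_5 = 0.0285·53 + 0.1037·70 + 0.1104·79 + 0.1003·49 + 0.0790·97 + 1.0787·63 + 0.0334·81 = 100.7287
  x_6 = 0.1428·53 + 0.1153·70 + 0.1636·79 + 0.1291·49 + 0.1717·97 + 0.1660·63 + 1.1415·81 = 154.4644
Δx_1 = L[1,3] · Δd_3 = 0.1374 · 20 = 2.7487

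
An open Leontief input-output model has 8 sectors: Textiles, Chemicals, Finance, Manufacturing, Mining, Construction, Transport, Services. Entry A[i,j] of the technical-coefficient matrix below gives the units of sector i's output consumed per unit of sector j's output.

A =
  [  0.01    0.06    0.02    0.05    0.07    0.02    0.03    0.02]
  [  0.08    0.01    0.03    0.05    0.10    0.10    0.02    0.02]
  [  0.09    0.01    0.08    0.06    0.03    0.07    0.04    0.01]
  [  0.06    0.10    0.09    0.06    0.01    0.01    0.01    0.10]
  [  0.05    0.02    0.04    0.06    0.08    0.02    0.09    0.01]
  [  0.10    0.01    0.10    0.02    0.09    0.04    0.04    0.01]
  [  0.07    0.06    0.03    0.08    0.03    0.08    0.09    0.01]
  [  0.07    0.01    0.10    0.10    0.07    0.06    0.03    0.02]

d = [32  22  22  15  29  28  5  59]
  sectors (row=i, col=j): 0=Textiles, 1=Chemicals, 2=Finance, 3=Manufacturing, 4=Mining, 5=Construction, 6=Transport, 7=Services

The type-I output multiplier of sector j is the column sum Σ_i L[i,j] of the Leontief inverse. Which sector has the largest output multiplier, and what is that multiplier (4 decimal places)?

Form M = I − A:
  [  0.99   -0.06   -0.02   -0.05   -0.07   -0.02   -0.03   -0.02]
  [ -0.08    0.99   -0.03   -0.05   -0.10   -0.10   -0.02   -0.02]
  [ -0.09   -0.01    0.92   -0.06   -0.03   -0.07   -0.04   -0.01]
  [ -0.06   -0.10   -0.09    0.94   -0.01   -0.01   -0.01   -0.10]
  [ -0.05   -0.02   -0.04   -0.06    0.92   -0.02   -0.09   -0.01]
  [ -0.10   -0.01   -0.10   -0.02   -0.09    0.96   -0.04   -0.01]
  [ -0.07   -0.06   -0.03   -0.08   -0.03   -0.08    0.91   -0.01]
  [ -0.07   -0.01   -0.10   -0.10   -0.07   -0.06   -0.03    0.98]
Leontief inverse L = M⁻¹:
  [  1.0405    0.0772    0.0469    0.0775    0.0983    0.0424    0.0516    0.0332]
  [  0.1213    1.0345    0.0702    0.0859    0.1416    0.1258    0.0515    0.0363]
  [  0.1301    0.0354    1.1188    0.0950    0.0650    0.0976    0.0669    0.0268]
  [  0.1080    0.1245    0.1363    1.1052    0.0533    0.0483    0.0358    0.1203]
  [  0.0878    0.0464    0.0733    0.0970    1.1128    0.0480    0.1212    0.0265]
  [  0.1398    0.0337    0.1365    0.0575    0.1281    1.0688    0.0724    0.0238]
  [  0.1183    0.0912    0.0731    0.1217    0.0729    0.1156    1.1227    0.0308]
  [  0.1183    0.0406    0.1480    0.1431    0.1101    0.0916    0.0621    1.0425]
Total output x = L · d:
  x_0 = 1.0405·32 + 0.0772·22 + 0.0469·22 + 0.0775·15 + 0.0983·29 + 0.0424·28 + 0.0516·5 + 0.0332·59 = 43.4430
  x_1 = 0.1213·32 + 1.0345·22 + 0.0702·22 + 0.0859·15 + 0.1416·29 + 0.1258·28 + 0.0515·5 + 0.0363·59 = 39.5034
  x_2 = 0.1301·32 + 0.0354·22 + 1.1188·22 + 0.0950·15 + 0.0650·29 + 0.0976·28 + 0.0669·5 + 0.0268·59 = 37.5143
  x_3 = 0.1080·32 + 0.1245·22 + 0.1363·22 + 1.1052·15 + 0.0533·29 + 0.0483·28 + 0.0358·5 + 0.1203·59 = 35.9471
  x_4 = 0.0878·32 + 0.0464·22 + 0.0733·22 + 0.0970·15 + 1.1128·29 + 0.0480·28 + 0.1212·5 + 0.0265·59 = 42.6812
  x_5 = 0.1398·32 + 0.0337·22 + 0.1365·22 + 0.0575·15 + 0.1281·29 + 1.0688·28 + 0.0724·5 + 0.0238·59 = 44.4874
  x_6 = 0.1183·32 + 0.0912·22 + 0.0731·22 + 0.1217·15 + 0.0729·29 + 0.1156·28 + 1.1227·5 + 0.0308·59 = 22.0092
  x_7 = 0.1183·32 + 0.0406·22 + 0.1480·22 + 0.1431·15 + 0.1101·29 + 0.0916·28 + 0.0621·5 + 1.0425·59 = 77.6524
Output multipliers (column sums of L):
  Textiles: 1.8642
  Chemicals: 1.4835
  Finance: 1.8031
  Manufacturing: 1.7830
  Mining: 1.7821
  Construction: 1.6380
  Transport: 1.5842
  Services: 1.3401

Textiles (1.8642)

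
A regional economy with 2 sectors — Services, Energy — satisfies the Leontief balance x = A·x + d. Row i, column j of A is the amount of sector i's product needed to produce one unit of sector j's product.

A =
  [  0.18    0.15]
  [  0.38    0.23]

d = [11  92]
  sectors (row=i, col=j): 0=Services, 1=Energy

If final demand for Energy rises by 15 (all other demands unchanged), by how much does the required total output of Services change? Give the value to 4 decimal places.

3.9171

Form M = I − A:
  [  0.82   -0.15]
  [ -0.38    0.77]
Leontief inverse L = M⁻¹:
  [  1.3405    0.2611]
  [  0.6616    1.4276]
Total output x = L · d:
  x_0 = 1.3405·11 + 0.2611·92 = 38.7709
  x_1 = 0.6616·11 + 1.4276·92 = 138.6142
Δx_0 = L[0,1] · Δd_1 = 0.2611 · 15 = 3.9171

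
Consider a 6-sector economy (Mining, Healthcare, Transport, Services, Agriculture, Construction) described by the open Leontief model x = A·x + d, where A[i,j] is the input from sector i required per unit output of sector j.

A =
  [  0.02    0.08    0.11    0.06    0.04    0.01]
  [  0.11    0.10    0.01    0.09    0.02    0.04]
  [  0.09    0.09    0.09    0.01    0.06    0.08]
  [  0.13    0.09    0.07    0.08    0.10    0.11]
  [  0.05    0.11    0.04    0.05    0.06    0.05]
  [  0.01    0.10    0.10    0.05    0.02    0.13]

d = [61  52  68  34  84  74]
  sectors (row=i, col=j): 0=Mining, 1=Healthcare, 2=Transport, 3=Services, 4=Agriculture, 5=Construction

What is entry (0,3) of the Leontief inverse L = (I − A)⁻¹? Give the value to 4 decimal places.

L[0,3] = 0.0901

Form M = I − A:
  [  0.98   -0.08   -0.11   -0.06   -0.04   -0.01]
  [ -0.11    0.90   -0.01   -0.09   -0.02   -0.04]
  [ -0.09   -0.09    0.91   -0.01   -0.06   -0.08]
  [ -0.13   -0.09   -0.07    0.92   -0.10   -0.11]
  [ -0.05   -0.11   -0.04   -0.05    0.94   -0.05]
  [ -0.01   -0.10   -0.10   -0.05   -0.02    0.87]
Leontief inverse L = M⁻¹:
  [  1.0644    0.1317    0.1452    0.0901    0.0679    0.0469]
  [  0.1556    1.1583    0.0525    0.1311    0.0503    0.0793]
  [  0.1341    0.1553    1.1381    0.0479    0.0894    0.1245]
  [  0.1931    0.1819    0.1384    1.1363    0.1455    0.1753]
  [  0.0939    0.1677    0.0776    0.0873    1.0875    0.0895]
  [  0.0588    0.1668    0.1483    0.0889    0.0502    1.1855]
Total output x = L · d:
  x_0 = 1.0644·61 + 0.1317·52 + 0.1452·68 + 0.0901·34 + 0.0679·84 + 0.0469·74 = 93.8947
  x_1 = 0.1556·61 + 1.1583·52 + 0.0525·68 + 0.1311·34 + 0.0503·84 + 0.0793·74 = 87.8419
  x_2 = 0.1341·61 + 0.1553·52 + 1.1381·68 + 0.0479·34 + 0.0894·84 + 0.1245·74 = 112.0067
  x_3 = 0.1931·61 + 0.1819·52 + 0.1384·68 + 1.1363·34 + 0.1455·84 + 0.1753·74 = 94.4822
  x_4 = 0.0939·61 + 0.1677·52 + 0.0776·68 + 0.0873·34 + 1.0875·84 + 0.0895·74 = 120.6674
  x_5 = 0.0588·61 + 0.1668·52 + 0.1483·68 + 0.0889·34 + 0.0502·84 + 1.1855·74 = 117.3118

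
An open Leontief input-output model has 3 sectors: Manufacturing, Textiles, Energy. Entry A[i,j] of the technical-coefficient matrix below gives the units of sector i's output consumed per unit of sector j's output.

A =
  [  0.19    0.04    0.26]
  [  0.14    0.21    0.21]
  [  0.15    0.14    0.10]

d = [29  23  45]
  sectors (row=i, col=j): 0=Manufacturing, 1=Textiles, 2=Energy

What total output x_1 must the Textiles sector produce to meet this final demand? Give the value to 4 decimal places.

Form M = I − A:
  [  0.81   -0.04   -0.26]
  [ -0.14    0.79   -0.21]
  [ -0.15   -0.14    0.90]
Leontief inverse L = M⁻¹:
  [  1.3368    0.1420    0.4193]
  [  0.3089    1.3532    0.4050]
  [  0.2708    0.2342    1.2440]
Total output x = L · d:
  x_0 = 1.3368·29 + 0.1420·23 + 0.4193·45 = 60.9006
  x_1 = 0.3089·29 + 1.3532·23 + 0.4050·45 = 58.3067
  x_2 = 0.2708·29 + 0.2342·23 + 1.2440·45 = 69.2200

58.3067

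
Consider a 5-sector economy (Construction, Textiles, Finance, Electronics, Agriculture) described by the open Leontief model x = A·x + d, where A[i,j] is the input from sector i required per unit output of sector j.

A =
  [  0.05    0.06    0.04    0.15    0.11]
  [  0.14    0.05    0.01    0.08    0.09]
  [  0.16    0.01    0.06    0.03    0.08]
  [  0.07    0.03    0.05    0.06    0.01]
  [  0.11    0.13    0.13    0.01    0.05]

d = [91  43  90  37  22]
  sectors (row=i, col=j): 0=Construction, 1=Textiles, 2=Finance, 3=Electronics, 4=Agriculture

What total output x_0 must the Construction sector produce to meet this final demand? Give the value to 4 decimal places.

Form M = I − A:
  [  0.95   -0.06   -0.04   -0.15   -0.11]
  [ -0.14    0.95   -0.01   -0.08   -0.09]
  [ -0.16   -0.01    0.94   -0.03   -0.08]
  [ -0.07   -0.03   -0.05    0.94   -0.01]
  [ -0.11   -0.13   -0.13   -0.01    0.95]
Leontief inverse L = M⁻¹:
  [  1.1111    0.0970    0.0787    0.1896    0.1465]
  [  0.1920    1.0870    0.0445    0.1260    0.1303]
  [  0.2101    0.0437    1.0939    0.0735    0.1214]
  [  0.1020    0.0460    0.0672    1.0865    0.0333]
  [  0.1848    0.1665    0.1656    0.0607    1.1044]
Total output x = L · d:
  x_0 = 1.1111·91 + 0.0970·43 + 0.0787·90 + 0.1896·37 + 0.1465·22 = 122.6014
  x_1 = 0.1920·91 + 1.0870·43 + 0.0445·90 + 0.1260·37 + 0.1303·22 = 75.7471
  x_2 = 0.2101·91 + 0.0437·43 + 1.0939·90 + 0.0735·37 + 0.1214·22 = 124.8451
  x_3 = 0.1020·91 + 0.0460·43 + 0.0672·90 + 1.0865·37 + 0.0333·22 = 58.2457
  x_4 = 0.1848·91 + 0.1665·43 + 0.1656·90 + 0.0607·37 + 1.1044·22 = 65.4164

122.6014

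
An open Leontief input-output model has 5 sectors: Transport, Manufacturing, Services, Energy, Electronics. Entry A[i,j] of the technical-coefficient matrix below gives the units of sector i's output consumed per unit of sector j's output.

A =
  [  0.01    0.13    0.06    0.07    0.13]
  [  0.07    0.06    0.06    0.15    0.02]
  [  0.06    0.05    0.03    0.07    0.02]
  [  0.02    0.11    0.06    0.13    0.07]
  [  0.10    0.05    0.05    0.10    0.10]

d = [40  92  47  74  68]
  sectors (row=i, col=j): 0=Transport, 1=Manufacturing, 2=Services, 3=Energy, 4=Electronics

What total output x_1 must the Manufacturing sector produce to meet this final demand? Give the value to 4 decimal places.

129.6912

Form M = I − A:
  [  0.99   -0.13   -0.06   -0.07   -0.13]
  [ -0.07    0.94   -0.06   -0.15   -0.02]
  [ -0.06   -0.05    0.97   -0.07   -0.02]
  [ -0.02   -0.11   -0.06    0.87   -0.07]
  [ -0.10   -0.05   -0.05   -0.10    0.90]
Leontief inverse L = M⁻¹:
  [  1.0480    0.1754    0.0931    0.1414    0.1683]
  [  0.0940    1.1095    0.0905    0.2127    0.0568]
  [  0.0761    0.0816    1.0498    0.1098    0.0447]
  [  0.0518    0.1583    0.0927    1.2006    0.1064]
  [  0.1317    0.1032    0.0840    0.1670    1.1473]
Total output x = L · d:
  x_0 = 1.0480·40 + 0.1754·92 + 0.0931·47 + 0.1414·74 + 0.1683·68 = 84.3429
  x_1 = 0.0940·40 + 1.1095·92 + 0.0905·47 + 0.2127·74 + 0.0568·68 = 129.6912
  x_2 = 0.0761·40 + 0.0816·92 + 1.0498·47 + 0.1098·74 + 0.0447·68 = 71.0535
  x_3 = 0.0518·40 + 0.1583·92 + 0.0927·47 + 1.2006·74 + 0.1064·68 = 117.0715
  x_4 = 0.1317·40 + 0.1032·92 + 0.0840·47 + 0.1670·74 + 1.1473·68 = 109.0874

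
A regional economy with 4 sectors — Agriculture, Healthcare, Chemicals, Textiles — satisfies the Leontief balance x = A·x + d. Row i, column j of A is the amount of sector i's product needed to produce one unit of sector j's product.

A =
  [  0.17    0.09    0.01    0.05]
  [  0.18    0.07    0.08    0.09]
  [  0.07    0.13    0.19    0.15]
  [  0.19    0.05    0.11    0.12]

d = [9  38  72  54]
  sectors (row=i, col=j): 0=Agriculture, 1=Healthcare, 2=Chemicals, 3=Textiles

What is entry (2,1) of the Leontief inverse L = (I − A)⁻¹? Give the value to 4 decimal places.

L[2,1] = 0.2151

Form M = I − A:
  [  0.83   -0.09   -0.01   -0.05]
  [ -0.18    0.93   -0.08   -0.09]
  [ -0.07   -0.13    0.81   -0.15]
  [ -0.19   -0.05   -0.11    0.88]
Leontief inverse L = M⁻¹:
  [  1.2581    0.1324    0.0411    0.0920]
  [  0.2924    1.1310    0.1364    0.1555]
  [  0.2140    0.2151    1.2930    0.2546]
  [  0.3150    0.1197    0.1783    1.1969]
Total output x = L · d:
  x_0 = 1.2581·9 + 0.1324·38 + 0.0411·72 + 0.0920·54 = 24.2855
  x_1 = 0.2924·9 + 1.1310·38 + 0.1364·72 + 0.1555·54 = 63.8320
  x_2 = 0.2140·9 + 0.2151·38 + 1.2930·72 + 0.2546·54 = 116.9456
  x_3 = 0.3150·9 + 0.1197·38 + 0.1783·72 + 1.1969·54 = 84.8521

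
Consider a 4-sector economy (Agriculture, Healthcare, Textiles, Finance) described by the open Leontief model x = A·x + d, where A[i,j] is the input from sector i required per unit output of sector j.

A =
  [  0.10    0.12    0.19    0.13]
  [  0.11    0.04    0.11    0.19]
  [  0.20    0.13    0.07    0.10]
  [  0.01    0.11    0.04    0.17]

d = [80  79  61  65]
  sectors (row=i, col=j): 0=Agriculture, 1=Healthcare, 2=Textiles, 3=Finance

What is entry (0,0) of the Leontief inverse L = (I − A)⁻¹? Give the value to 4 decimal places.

Form M = I − A:
  [  0.90   -0.12   -0.19   -0.13]
  [ -0.11    0.96   -0.11   -0.19]
  [ -0.20   -0.13    0.93   -0.10]
  [ -0.01   -0.11   -0.04    0.83]
Leontief inverse L = M⁻¹:
  [  1.2041    0.2203    0.2838    0.2732]
  [  0.1816    1.1245    0.1833    0.3079]
  [  0.2900    0.2220    1.1710    0.2373]
  [  0.0526    0.1624    0.0842    1.2604]
Total output x = L · d:
  x_0 = 1.2041·80 + 0.2203·79 + 0.2838·61 + 0.2732·65 = 148.8022
  x_1 = 0.1816·80 + 1.1245·79 + 0.1833·61 + 0.3079·65 = 134.5630
  x_2 = 0.2900·80 + 0.2220·79 + 1.1710·61 + 0.2373·65 = 127.5941
  x_3 = 0.0526·80 + 0.1624·79 + 0.0842·61 + 1.2604·65 = 104.0888

L[0,0] = 1.2041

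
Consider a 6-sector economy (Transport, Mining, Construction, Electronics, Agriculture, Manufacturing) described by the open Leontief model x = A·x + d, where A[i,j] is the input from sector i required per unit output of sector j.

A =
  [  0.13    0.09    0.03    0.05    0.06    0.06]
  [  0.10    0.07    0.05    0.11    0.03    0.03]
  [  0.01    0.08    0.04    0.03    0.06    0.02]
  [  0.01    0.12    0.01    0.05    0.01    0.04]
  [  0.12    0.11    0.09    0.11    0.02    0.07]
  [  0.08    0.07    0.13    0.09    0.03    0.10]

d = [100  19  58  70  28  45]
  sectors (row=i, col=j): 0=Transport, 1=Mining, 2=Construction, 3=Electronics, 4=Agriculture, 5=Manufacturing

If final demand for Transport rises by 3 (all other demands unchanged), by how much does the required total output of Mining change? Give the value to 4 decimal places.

Form M = I − A:
  [  0.87   -0.09   -0.03   -0.05   -0.06   -0.06]
  [ -0.10    0.93   -0.05   -0.11   -0.03   -0.03]
  [ -0.01   -0.08    0.96   -0.03   -0.06   -0.02]
  [ -0.01   -0.12   -0.01    0.95   -0.01   -0.04]
  [ -0.12   -0.11   -0.09   -0.11    0.98   -0.07]
  [ -0.08   -0.07   -0.13   -0.09   -0.03    0.90]
Leontief inverse L = M⁻¹:
  [  1.1895    0.1514    0.0673    0.1014    0.0856    0.0970]
  [  0.1447    1.1262    0.0777    0.1521    0.0515    0.0597]
  [  0.0396    0.1145    1.0615    0.0609    0.0727    0.0384]
  [  0.0387    0.1528    0.0303    1.0813    0.0217    0.0581]
  [  0.1793    0.1825    0.1302    0.1667    1.0500    0.1100]
  [  0.1326    0.1390    0.1727    0.1433    0.0593    1.1394]
Total output x = L · d:
  x_0 = 1.1895·100 + 0.1514·19 + 0.0673·58 + 0.1014·70 + 0.0856·28 + 0.0970·45 = 139.5840
  x_1 = 0.1447·100 + 1.1262·19 + 0.0777·58 + 0.1521·70 + 0.0515·28 + 0.0597·45 = 55.1397
  x_2 = 0.0396·100 + 0.1145·19 + 1.0615·58 + 0.0609·70 + 0.0727·28 + 0.0384·45 = 75.7358
  x_3 = 0.0387·100 + 0.1528·19 + 0.0303·58 + 1.0813·70 + 0.0217·28 + 0.0581·45 = 87.4472
  x_4 = 0.1793·100 + 0.1825·19 + 0.1302·58 + 0.1667·70 + 1.0500·28 + 0.1100·45 = 74.9719
  x_5 = 0.1326·100 + 0.1390·19 + 0.1727·58 + 0.1433·70 + 0.0593·28 + 1.1394·45 = 88.8795
Δx_1 = L[1,0] · Δd_0 = 0.1447 · 3 = 0.4340

0.4340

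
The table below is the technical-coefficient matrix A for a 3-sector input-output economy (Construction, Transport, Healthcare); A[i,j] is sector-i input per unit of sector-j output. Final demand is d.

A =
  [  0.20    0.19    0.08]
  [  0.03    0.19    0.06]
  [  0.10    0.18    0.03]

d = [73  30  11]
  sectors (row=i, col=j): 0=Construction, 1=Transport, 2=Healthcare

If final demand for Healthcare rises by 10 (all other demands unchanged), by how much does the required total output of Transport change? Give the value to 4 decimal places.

Form M = I − A:
  [  0.80   -0.19   -0.08]
  [ -0.03    0.81   -0.06]
  [ -0.10   -0.18    0.97]
Leontief inverse L = M⁻¹:
  [  1.2780    0.3277    0.1257]
  [  0.0579    1.2666    0.0831]
  [  0.1425    0.2688    1.0593]
Total output x = L · d:
  x_0 = 1.2780·73 + 0.3277·30 + 0.1257·11 = 104.5074
  x_1 = 0.0579·73 + 1.2666·30 + 0.0831·11 = 43.1387
  x_2 = 0.1425·73 + 0.2688·30 + 1.0593·11 = 30.1193
Δx_1 = L[1,2] · Δd_2 = 0.0831 · 10 = 0.8312

0.8312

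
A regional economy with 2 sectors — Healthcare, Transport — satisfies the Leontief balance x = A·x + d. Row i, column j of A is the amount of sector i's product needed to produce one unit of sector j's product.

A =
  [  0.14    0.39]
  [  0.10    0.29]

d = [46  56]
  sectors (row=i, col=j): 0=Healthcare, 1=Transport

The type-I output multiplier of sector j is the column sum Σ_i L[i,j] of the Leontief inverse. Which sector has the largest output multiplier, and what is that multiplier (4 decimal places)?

Form M = I − A:
  [  0.86   -0.39]
  [ -0.10    0.71]
Leontief inverse L = M⁻¹:
  [  1.2421    0.6823]
  [  0.1749    1.5045]
Total output x = L · d:
  x_0 = 1.2421·46 + 0.6823·56 = 95.3464
  x_1 = 0.1749·46 + 1.5045·56 = 92.3023
Output multipliers (column sums of L):
  Healthcare: 1.4171
  Transport: 2.1868

Transport (2.1868)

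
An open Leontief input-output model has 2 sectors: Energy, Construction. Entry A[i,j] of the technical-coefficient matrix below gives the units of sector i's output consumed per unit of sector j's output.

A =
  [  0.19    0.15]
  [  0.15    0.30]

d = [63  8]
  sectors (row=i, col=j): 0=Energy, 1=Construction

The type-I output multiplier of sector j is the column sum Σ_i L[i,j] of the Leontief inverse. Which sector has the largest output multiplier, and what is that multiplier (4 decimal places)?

Construction (1.7631)

Form M = I − A:
  [  0.81   -0.15]
  [ -0.15    0.70]
Leontief inverse L = M⁻¹:
  [  1.2856    0.2755]
  [  0.2755    1.4876]
Total output x = L · d:
  x_0 = 1.2856·63 + 0.2755·8 = 83.1956
  x_1 = 0.2755·63 + 1.4876·8 = 29.2562
Output multipliers (column sums of L):
  Energy: 1.5611
  Construction: 1.7631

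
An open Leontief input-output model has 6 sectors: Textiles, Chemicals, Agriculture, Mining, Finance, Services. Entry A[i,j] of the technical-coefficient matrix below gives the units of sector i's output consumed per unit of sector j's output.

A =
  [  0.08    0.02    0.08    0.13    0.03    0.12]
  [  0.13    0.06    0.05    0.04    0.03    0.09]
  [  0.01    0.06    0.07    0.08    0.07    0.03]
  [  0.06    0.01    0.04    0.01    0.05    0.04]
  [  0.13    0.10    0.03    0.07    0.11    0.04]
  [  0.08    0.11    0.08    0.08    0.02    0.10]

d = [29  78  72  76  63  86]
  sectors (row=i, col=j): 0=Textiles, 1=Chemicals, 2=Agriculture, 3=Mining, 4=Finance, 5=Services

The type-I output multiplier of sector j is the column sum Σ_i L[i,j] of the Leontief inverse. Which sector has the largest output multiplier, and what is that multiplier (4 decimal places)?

Textiles (1.7961)

Form M = I − A:
  [  0.92   -0.02   -0.08   -0.13   -0.03   -0.12]
  [ -0.13    0.94   -0.05   -0.04   -0.03   -0.09]
  [ -0.01   -0.06    0.93   -0.08   -0.07   -0.03]
  [ -0.06   -0.01   -0.04    0.99   -0.05   -0.04]
  [ -0.13   -0.10   -0.03   -0.07    0.89   -0.04]
  [ -0.08   -0.11   -0.08   -0.08   -0.02    0.90]
Leontief inverse L = M⁻¹:
  [  1.1327    0.0610    0.1253    0.1798    0.0641    0.1721]
  [  0.1829    1.0977    0.0930    0.0917    0.0589    0.1440]
  [  0.0512    0.0901    1.0978    0.1110    0.0987    0.0618]
  [  0.0884    0.0319    0.0619    1.0382    0.0687    0.0662]
  [  0.2010    0.1447    0.0763    0.1279    1.1507    0.1006]
  [  0.1399    0.1536    0.1273    0.1322    0.0533    1.1576]
Total output x = L · d:
  x_0 = 1.1327·29 + 0.0610·78 + 0.1253·72 + 0.1798·76 + 0.0641·63 + 0.1721·86 = 79.1276
  x_1 = 0.1829·29 + 1.0977·78 + 0.0930·72 + 0.0917·76 + 0.0589·63 + 0.1440·86 = 120.6808
  x_2 = 0.0512·29 + 0.0901·78 + 1.0978·72 + 0.1110·76 + 0.0987·63 + 0.0618·86 = 107.5227
  x_3 = 0.0884·29 + 0.0319·78 + 0.0619·72 + 1.0382·76 + 0.0687·63 + 0.0662·86 = 98.4406
  x_4 = 0.2010·29 + 0.1447·78 + 0.0763·72 + 0.1279·76 + 1.1507·63 + 0.1006·86 = 113.4808
  x_5 = 0.1399·29 + 0.1536·78 + 0.1273·72 + 0.1322·76 + 0.0533·63 + 1.1576·86 = 138.1686
Output multipliers (column sums of L):
  Textiles: 1.7961
  Chemicals: 1.5791
  Agriculture: 1.5816
  Mining: 1.6808
  Finance: 1.4944
  Services: 1.7023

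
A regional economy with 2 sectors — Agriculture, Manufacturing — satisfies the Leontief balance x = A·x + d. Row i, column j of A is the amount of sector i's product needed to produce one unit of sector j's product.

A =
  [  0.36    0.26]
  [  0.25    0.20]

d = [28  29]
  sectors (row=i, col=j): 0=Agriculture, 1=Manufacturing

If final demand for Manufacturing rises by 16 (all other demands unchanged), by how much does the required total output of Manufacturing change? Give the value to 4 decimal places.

Form M = I − A:
  [  0.64   -0.26]
  [ -0.25    0.80]
Leontief inverse L = M⁻¹:
  [  1.7897    0.5817]
  [  0.5593    1.4318]
Total output x = L · d:
  x_0 = 1.7897·28 + 0.5817·29 = 66.9799
  x_1 = 0.5593·28 + 1.4318·29 = 57.1812
Δx_1 = L[1,1] · Δd_1 = 1.4318 · 16 = 22.9083

22.9083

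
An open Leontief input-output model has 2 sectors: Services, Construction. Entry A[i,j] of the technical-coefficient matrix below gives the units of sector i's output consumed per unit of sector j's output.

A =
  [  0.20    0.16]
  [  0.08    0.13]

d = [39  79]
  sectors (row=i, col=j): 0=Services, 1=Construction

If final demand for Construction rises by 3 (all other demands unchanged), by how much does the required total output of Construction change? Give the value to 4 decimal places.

3.5129

Form M = I − A:
  [  0.80   -0.16]
  [ -0.08    0.87]
Leontief inverse L = M⁻¹:
  [  1.2734    0.2342]
  [  0.1171    1.1710]
Total output x = L · d:
  x_0 = 1.2734·39 + 0.2342·79 = 68.1645
  x_1 = 0.1171·39 + 1.1710·79 = 97.0726
Δx_1 = L[1,1] · Δd_1 = 1.1710 · 3 = 3.5129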